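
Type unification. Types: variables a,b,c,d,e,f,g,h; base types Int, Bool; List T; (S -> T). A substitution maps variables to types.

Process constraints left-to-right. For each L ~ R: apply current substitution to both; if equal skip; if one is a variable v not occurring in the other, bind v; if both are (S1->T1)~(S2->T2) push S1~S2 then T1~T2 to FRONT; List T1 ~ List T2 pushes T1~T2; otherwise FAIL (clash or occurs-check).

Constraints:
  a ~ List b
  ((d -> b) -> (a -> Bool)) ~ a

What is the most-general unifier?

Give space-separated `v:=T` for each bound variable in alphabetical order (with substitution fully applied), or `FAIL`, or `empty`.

step 1: unify a ~ List b  [subst: {-} | 1 pending]
  bind a := List b
step 2: unify ((d -> b) -> (List b -> Bool)) ~ List b  [subst: {a:=List b} | 0 pending]
  clash: ((d -> b) -> (List b -> Bool)) vs List b

Answer: FAIL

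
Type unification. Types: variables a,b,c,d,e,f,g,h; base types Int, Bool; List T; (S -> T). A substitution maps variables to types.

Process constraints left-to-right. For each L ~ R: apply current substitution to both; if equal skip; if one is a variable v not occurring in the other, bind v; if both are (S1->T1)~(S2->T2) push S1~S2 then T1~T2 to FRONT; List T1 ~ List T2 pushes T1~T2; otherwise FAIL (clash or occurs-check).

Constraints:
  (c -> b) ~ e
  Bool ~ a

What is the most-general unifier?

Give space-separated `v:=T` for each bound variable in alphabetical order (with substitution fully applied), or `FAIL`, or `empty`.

step 1: unify (c -> b) ~ e  [subst: {-} | 1 pending]
  bind e := (c -> b)
step 2: unify Bool ~ a  [subst: {e:=(c -> b)} | 0 pending]
  bind a := Bool

Answer: a:=Bool e:=(c -> b)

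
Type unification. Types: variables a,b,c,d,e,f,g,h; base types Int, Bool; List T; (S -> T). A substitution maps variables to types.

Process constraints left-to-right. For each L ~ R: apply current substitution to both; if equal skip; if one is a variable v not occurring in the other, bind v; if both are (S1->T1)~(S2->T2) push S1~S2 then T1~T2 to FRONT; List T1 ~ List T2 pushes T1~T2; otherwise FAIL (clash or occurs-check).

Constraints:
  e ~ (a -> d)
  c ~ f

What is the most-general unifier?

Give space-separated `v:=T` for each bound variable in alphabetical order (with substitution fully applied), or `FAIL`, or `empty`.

step 1: unify e ~ (a -> d)  [subst: {-} | 1 pending]
  bind e := (a -> d)
step 2: unify c ~ f  [subst: {e:=(a -> d)} | 0 pending]
  bind c := f

Answer: c:=f e:=(a -> d)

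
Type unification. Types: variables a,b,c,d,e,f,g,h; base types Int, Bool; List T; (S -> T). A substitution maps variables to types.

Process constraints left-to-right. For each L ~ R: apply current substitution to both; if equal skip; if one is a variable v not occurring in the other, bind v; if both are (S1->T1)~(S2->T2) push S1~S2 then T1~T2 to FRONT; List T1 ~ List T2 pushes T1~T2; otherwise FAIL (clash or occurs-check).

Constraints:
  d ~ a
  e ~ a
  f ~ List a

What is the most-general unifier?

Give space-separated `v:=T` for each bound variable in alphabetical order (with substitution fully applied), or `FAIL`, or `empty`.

Answer: d:=a e:=a f:=List a

Derivation:
step 1: unify d ~ a  [subst: {-} | 2 pending]
  bind d := a
step 2: unify e ~ a  [subst: {d:=a} | 1 pending]
  bind e := a
step 3: unify f ~ List a  [subst: {d:=a, e:=a} | 0 pending]
  bind f := List a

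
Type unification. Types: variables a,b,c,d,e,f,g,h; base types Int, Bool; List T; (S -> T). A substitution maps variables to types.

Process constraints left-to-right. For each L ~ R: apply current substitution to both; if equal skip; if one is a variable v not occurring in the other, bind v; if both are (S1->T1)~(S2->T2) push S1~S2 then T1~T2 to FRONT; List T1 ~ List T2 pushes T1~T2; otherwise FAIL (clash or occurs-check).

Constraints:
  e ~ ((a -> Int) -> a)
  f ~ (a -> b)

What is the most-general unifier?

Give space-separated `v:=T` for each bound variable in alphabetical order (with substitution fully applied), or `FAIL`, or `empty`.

step 1: unify e ~ ((a -> Int) -> a)  [subst: {-} | 1 pending]
  bind e := ((a -> Int) -> a)
step 2: unify f ~ (a -> b)  [subst: {e:=((a -> Int) -> a)} | 0 pending]
  bind f := (a -> b)

Answer: e:=((a -> Int) -> a) f:=(a -> b)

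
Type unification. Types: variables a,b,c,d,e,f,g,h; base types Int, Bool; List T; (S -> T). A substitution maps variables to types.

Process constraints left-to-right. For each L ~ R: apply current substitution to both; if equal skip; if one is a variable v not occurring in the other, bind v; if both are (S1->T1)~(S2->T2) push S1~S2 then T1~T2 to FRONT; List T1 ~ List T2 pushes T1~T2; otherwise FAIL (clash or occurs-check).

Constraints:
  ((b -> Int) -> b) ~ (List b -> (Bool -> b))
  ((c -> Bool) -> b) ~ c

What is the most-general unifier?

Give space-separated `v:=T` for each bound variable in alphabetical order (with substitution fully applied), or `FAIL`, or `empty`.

step 1: unify ((b -> Int) -> b) ~ (List b -> (Bool -> b))  [subst: {-} | 1 pending]
  -> decompose arrow: push (b -> Int)~List b, b~(Bool -> b)
step 2: unify (b -> Int) ~ List b  [subst: {-} | 2 pending]
  clash: (b -> Int) vs List b

Answer: FAIL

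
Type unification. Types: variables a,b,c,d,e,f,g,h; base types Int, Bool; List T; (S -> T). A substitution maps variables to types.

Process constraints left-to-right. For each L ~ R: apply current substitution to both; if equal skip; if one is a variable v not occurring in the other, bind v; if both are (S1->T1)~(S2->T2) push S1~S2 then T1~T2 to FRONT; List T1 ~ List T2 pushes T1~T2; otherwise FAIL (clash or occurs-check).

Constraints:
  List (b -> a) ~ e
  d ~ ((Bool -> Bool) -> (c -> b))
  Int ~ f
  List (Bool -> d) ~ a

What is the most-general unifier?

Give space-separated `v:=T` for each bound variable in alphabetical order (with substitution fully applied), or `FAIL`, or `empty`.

step 1: unify List (b -> a) ~ e  [subst: {-} | 3 pending]
  bind e := List (b -> a)
step 2: unify d ~ ((Bool -> Bool) -> (c -> b))  [subst: {e:=List (b -> a)} | 2 pending]
  bind d := ((Bool -> Bool) -> (c -> b))
step 3: unify Int ~ f  [subst: {e:=List (b -> a), d:=((Bool -> Bool) -> (c -> b))} | 1 pending]
  bind f := Int
step 4: unify List (Bool -> ((Bool -> Bool) -> (c -> b))) ~ a  [subst: {e:=List (b -> a), d:=((Bool -> Bool) -> (c -> b)), f:=Int} | 0 pending]
  bind a := List (Bool -> ((Bool -> Bool) -> (c -> b)))

Answer: a:=List (Bool -> ((Bool -> Bool) -> (c -> b))) d:=((Bool -> Bool) -> (c -> b)) e:=List (b -> List (Bool -> ((Bool -> Bool) -> (c -> b)))) f:=Int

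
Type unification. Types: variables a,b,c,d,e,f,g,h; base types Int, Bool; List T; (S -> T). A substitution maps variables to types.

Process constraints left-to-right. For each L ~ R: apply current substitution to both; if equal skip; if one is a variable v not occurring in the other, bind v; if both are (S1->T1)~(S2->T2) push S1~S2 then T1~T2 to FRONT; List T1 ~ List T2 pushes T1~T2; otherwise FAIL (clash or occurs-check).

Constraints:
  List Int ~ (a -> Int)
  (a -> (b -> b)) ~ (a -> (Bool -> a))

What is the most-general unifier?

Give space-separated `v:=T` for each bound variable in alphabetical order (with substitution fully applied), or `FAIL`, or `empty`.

Answer: FAIL

Derivation:
step 1: unify List Int ~ (a -> Int)  [subst: {-} | 1 pending]
  clash: List Int vs (a -> Int)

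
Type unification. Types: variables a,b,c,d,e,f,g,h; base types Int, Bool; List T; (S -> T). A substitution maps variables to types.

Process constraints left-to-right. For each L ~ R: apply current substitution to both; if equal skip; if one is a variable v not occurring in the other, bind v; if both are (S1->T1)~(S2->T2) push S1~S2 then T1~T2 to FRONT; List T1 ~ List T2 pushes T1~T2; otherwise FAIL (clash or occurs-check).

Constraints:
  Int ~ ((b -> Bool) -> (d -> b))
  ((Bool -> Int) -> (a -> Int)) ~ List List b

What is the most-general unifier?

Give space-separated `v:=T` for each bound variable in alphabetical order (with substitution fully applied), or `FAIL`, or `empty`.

step 1: unify Int ~ ((b -> Bool) -> (d -> b))  [subst: {-} | 1 pending]
  clash: Int vs ((b -> Bool) -> (d -> b))

Answer: FAIL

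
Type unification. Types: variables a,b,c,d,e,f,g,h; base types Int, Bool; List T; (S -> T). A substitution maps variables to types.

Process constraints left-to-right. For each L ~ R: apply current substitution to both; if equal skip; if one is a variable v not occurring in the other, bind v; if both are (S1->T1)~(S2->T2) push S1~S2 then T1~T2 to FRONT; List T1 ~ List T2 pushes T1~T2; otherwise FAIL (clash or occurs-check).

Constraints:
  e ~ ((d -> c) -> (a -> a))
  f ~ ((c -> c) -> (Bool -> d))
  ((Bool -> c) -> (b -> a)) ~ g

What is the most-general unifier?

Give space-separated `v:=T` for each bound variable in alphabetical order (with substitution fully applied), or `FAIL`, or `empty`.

step 1: unify e ~ ((d -> c) -> (a -> a))  [subst: {-} | 2 pending]
  bind e := ((d -> c) -> (a -> a))
step 2: unify f ~ ((c -> c) -> (Bool -> d))  [subst: {e:=((d -> c) -> (a -> a))} | 1 pending]
  bind f := ((c -> c) -> (Bool -> d))
step 3: unify ((Bool -> c) -> (b -> a)) ~ g  [subst: {e:=((d -> c) -> (a -> a)), f:=((c -> c) -> (Bool -> d))} | 0 pending]
  bind g := ((Bool -> c) -> (b -> a))

Answer: e:=((d -> c) -> (a -> a)) f:=((c -> c) -> (Bool -> d)) g:=((Bool -> c) -> (b -> a))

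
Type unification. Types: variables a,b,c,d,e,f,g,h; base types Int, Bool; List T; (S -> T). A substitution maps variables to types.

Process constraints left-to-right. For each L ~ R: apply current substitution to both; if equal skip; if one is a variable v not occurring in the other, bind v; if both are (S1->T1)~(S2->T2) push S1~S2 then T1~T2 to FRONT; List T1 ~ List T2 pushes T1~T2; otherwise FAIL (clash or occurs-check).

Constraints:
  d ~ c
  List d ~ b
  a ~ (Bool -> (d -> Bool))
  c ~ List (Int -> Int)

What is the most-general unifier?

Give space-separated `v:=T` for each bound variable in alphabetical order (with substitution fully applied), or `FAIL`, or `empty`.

step 1: unify d ~ c  [subst: {-} | 3 pending]
  bind d := c
step 2: unify List c ~ b  [subst: {d:=c} | 2 pending]
  bind b := List c
step 3: unify a ~ (Bool -> (c -> Bool))  [subst: {d:=c, b:=List c} | 1 pending]
  bind a := (Bool -> (c -> Bool))
step 4: unify c ~ List (Int -> Int)  [subst: {d:=c, b:=List c, a:=(Bool -> (c -> Bool))} | 0 pending]
  bind c := List (Int -> Int)

Answer: a:=(Bool -> (List (Int -> Int) -> Bool)) b:=List List (Int -> Int) c:=List (Int -> Int) d:=List (Int -> Int)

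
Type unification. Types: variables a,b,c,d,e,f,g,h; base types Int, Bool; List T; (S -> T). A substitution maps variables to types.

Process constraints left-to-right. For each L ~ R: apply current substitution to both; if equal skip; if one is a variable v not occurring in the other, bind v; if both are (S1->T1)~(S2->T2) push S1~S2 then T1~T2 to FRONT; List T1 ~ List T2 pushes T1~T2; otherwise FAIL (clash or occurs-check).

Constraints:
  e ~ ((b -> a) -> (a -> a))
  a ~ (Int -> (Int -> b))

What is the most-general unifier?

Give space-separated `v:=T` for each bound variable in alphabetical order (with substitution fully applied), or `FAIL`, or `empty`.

Answer: a:=(Int -> (Int -> b)) e:=((b -> (Int -> (Int -> b))) -> ((Int -> (Int -> b)) -> (Int -> (Int -> b))))

Derivation:
step 1: unify e ~ ((b -> a) -> (a -> a))  [subst: {-} | 1 pending]
  bind e := ((b -> a) -> (a -> a))
step 2: unify a ~ (Int -> (Int -> b))  [subst: {e:=((b -> a) -> (a -> a))} | 0 pending]
  bind a := (Int -> (Int -> b))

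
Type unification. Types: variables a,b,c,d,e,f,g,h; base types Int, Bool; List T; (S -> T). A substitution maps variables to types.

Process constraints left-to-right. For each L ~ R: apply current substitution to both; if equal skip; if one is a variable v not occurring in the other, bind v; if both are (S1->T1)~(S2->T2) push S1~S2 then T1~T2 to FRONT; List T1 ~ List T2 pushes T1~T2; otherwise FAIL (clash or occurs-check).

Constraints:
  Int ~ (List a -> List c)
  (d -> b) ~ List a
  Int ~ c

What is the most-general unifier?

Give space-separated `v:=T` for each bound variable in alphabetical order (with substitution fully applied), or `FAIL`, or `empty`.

Answer: FAIL

Derivation:
step 1: unify Int ~ (List a -> List c)  [subst: {-} | 2 pending]
  clash: Int vs (List a -> List c)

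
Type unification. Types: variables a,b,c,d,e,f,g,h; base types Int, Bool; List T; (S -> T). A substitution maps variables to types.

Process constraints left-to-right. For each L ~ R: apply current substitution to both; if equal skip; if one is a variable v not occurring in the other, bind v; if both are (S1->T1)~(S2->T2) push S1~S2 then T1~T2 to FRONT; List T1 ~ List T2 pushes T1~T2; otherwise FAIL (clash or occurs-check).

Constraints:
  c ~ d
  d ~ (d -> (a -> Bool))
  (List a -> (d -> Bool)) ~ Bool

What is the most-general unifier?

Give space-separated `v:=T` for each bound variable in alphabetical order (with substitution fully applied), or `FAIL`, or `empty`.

Answer: FAIL

Derivation:
step 1: unify c ~ d  [subst: {-} | 2 pending]
  bind c := d
step 2: unify d ~ (d -> (a -> Bool))  [subst: {c:=d} | 1 pending]
  occurs-check fail: d in (d -> (a -> Bool))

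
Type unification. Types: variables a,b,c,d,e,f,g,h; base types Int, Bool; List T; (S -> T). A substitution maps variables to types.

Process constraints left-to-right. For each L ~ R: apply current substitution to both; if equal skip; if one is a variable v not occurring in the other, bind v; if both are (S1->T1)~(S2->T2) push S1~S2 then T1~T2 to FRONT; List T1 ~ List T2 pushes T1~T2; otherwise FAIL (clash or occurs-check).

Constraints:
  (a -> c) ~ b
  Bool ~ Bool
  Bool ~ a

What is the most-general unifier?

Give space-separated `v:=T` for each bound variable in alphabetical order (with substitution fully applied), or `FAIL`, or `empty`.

Answer: a:=Bool b:=(Bool -> c)

Derivation:
step 1: unify (a -> c) ~ b  [subst: {-} | 2 pending]
  bind b := (a -> c)
step 2: unify Bool ~ Bool  [subst: {b:=(a -> c)} | 1 pending]
  -> identical, skip
step 3: unify Bool ~ a  [subst: {b:=(a -> c)} | 0 pending]
  bind a := Bool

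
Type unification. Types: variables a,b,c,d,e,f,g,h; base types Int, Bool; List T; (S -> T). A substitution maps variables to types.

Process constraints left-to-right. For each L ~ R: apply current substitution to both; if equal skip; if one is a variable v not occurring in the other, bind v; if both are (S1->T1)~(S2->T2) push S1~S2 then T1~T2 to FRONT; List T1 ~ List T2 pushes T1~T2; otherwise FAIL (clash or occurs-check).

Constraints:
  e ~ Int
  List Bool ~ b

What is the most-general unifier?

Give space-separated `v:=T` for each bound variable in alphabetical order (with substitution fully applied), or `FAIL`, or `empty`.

Answer: b:=List Bool e:=Int

Derivation:
step 1: unify e ~ Int  [subst: {-} | 1 pending]
  bind e := Int
step 2: unify List Bool ~ b  [subst: {e:=Int} | 0 pending]
  bind b := List Bool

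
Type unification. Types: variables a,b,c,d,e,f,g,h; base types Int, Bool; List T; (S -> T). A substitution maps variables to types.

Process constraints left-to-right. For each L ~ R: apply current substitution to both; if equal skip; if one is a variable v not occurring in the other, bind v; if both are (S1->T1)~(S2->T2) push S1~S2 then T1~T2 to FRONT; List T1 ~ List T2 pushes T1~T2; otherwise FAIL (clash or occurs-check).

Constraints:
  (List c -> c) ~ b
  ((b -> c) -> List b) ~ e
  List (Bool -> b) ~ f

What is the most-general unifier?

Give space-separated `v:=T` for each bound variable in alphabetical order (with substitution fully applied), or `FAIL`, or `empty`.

Answer: b:=(List c -> c) e:=(((List c -> c) -> c) -> List (List c -> c)) f:=List (Bool -> (List c -> c))

Derivation:
step 1: unify (List c -> c) ~ b  [subst: {-} | 2 pending]
  bind b := (List c -> c)
step 2: unify (((List c -> c) -> c) -> List (List c -> c)) ~ e  [subst: {b:=(List c -> c)} | 1 pending]
  bind e := (((List c -> c) -> c) -> List (List c -> c))
step 3: unify List (Bool -> (List c -> c)) ~ f  [subst: {b:=(List c -> c), e:=(((List c -> c) -> c) -> List (List c -> c))} | 0 pending]
  bind f := List (Bool -> (List c -> c))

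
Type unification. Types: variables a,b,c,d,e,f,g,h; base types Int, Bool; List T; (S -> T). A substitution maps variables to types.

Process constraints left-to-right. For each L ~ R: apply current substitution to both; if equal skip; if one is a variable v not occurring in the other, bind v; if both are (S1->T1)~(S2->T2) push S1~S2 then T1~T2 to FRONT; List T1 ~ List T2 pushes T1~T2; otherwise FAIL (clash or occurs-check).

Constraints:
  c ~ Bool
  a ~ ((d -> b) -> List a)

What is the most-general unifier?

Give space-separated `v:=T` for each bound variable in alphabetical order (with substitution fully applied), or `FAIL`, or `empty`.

step 1: unify c ~ Bool  [subst: {-} | 1 pending]
  bind c := Bool
step 2: unify a ~ ((d -> b) -> List a)  [subst: {c:=Bool} | 0 pending]
  occurs-check fail: a in ((d -> b) -> List a)

Answer: FAIL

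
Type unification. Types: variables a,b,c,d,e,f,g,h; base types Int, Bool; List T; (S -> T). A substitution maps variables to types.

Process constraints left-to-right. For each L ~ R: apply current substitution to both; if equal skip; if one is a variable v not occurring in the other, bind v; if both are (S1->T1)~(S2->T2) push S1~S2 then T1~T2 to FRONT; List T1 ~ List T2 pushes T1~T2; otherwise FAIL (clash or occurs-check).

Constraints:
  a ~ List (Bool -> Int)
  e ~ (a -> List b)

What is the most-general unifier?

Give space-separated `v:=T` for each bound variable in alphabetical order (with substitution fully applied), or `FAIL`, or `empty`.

Answer: a:=List (Bool -> Int) e:=(List (Bool -> Int) -> List b)

Derivation:
step 1: unify a ~ List (Bool -> Int)  [subst: {-} | 1 pending]
  bind a := List (Bool -> Int)
step 2: unify e ~ (List (Bool -> Int) -> List b)  [subst: {a:=List (Bool -> Int)} | 0 pending]
  bind e := (List (Bool -> Int) -> List b)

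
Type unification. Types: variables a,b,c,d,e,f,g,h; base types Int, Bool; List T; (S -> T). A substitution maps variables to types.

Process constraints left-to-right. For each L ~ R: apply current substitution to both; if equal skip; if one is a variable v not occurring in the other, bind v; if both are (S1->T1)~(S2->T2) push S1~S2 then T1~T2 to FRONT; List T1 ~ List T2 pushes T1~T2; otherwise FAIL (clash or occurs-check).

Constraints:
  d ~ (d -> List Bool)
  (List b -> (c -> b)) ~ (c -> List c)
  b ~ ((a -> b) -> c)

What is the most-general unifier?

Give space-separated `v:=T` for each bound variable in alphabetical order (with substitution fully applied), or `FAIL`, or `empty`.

step 1: unify d ~ (d -> List Bool)  [subst: {-} | 2 pending]
  occurs-check fail: d in (d -> List Bool)

Answer: FAIL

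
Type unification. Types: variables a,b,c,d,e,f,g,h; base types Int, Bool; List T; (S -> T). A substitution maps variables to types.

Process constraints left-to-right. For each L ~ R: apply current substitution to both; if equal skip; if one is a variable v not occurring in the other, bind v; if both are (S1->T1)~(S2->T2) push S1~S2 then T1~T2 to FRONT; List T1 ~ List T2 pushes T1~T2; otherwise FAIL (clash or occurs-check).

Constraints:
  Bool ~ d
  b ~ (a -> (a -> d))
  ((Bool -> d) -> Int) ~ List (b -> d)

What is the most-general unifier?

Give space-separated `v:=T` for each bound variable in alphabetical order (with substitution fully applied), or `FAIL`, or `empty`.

Answer: FAIL

Derivation:
step 1: unify Bool ~ d  [subst: {-} | 2 pending]
  bind d := Bool
step 2: unify b ~ (a -> (a -> Bool))  [subst: {d:=Bool} | 1 pending]
  bind b := (a -> (a -> Bool))
step 3: unify ((Bool -> Bool) -> Int) ~ List ((a -> (a -> Bool)) -> Bool)  [subst: {d:=Bool, b:=(a -> (a -> Bool))} | 0 pending]
  clash: ((Bool -> Bool) -> Int) vs List ((a -> (a -> Bool)) -> Bool)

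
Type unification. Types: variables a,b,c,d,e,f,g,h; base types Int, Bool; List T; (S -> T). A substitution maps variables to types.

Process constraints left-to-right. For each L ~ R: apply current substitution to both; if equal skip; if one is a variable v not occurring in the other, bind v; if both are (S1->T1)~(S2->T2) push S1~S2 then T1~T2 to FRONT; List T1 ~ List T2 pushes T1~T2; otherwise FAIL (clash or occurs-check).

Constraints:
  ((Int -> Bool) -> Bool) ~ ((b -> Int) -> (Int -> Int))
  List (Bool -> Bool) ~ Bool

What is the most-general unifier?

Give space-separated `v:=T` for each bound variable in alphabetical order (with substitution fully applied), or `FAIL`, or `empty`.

step 1: unify ((Int -> Bool) -> Bool) ~ ((b -> Int) -> (Int -> Int))  [subst: {-} | 1 pending]
  -> decompose arrow: push (Int -> Bool)~(b -> Int), Bool~(Int -> Int)
step 2: unify (Int -> Bool) ~ (b -> Int)  [subst: {-} | 2 pending]
  -> decompose arrow: push Int~b, Bool~Int
step 3: unify Int ~ b  [subst: {-} | 3 pending]
  bind b := Int
step 4: unify Bool ~ Int  [subst: {b:=Int} | 2 pending]
  clash: Bool vs Int

Answer: FAIL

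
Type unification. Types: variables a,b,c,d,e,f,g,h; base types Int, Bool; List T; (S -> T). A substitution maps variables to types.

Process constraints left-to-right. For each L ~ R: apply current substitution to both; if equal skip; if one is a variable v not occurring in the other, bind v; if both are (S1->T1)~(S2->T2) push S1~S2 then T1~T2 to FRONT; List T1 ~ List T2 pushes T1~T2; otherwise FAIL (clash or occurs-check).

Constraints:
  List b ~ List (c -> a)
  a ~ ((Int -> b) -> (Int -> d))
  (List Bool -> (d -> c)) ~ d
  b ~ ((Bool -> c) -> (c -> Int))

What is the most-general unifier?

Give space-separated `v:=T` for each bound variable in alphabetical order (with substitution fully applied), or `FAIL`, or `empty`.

Answer: FAIL

Derivation:
step 1: unify List b ~ List (c -> a)  [subst: {-} | 3 pending]
  -> decompose List: push b~(c -> a)
step 2: unify b ~ (c -> a)  [subst: {-} | 3 pending]
  bind b := (c -> a)
step 3: unify a ~ ((Int -> (c -> a)) -> (Int -> d))  [subst: {b:=(c -> a)} | 2 pending]
  occurs-check fail: a in ((Int -> (c -> a)) -> (Int -> d))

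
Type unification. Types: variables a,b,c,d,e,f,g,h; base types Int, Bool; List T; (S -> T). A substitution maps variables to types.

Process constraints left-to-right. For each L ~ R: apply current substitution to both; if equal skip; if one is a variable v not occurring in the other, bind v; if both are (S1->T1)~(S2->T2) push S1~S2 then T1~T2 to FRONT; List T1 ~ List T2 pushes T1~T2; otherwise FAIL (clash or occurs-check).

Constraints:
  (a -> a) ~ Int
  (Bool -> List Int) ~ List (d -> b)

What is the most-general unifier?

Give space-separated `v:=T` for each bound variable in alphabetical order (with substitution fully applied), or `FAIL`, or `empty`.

step 1: unify (a -> a) ~ Int  [subst: {-} | 1 pending]
  clash: (a -> a) vs Int

Answer: FAIL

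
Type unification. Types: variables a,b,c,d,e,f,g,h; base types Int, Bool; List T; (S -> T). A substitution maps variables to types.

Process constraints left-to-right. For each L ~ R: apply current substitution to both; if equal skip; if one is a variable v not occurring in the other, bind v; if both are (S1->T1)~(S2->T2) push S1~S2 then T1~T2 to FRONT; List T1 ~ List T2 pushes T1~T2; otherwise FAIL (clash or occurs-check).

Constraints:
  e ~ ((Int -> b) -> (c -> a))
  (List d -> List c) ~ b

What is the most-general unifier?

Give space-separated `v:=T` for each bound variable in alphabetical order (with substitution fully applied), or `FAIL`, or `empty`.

Answer: b:=(List d -> List c) e:=((Int -> (List d -> List c)) -> (c -> a))

Derivation:
step 1: unify e ~ ((Int -> b) -> (c -> a))  [subst: {-} | 1 pending]
  bind e := ((Int -> b) -> (c -> a))
step 2: unify (List d -> List c) ~ b  [subst: {e:=((Int -> b) -> (c -> a))} | 0 pending]
  bind b := (List d -> List c)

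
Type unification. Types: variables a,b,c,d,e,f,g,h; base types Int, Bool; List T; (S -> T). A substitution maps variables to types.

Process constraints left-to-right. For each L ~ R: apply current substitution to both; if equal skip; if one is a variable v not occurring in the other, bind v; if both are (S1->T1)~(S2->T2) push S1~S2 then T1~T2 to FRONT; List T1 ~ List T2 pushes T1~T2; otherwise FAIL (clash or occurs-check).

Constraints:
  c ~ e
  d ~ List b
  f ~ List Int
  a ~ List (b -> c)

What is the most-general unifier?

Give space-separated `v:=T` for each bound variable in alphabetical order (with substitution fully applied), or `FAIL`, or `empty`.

Answer: a:=List (b -> e) c:=e d:=List b f:=List Int

Derivation:
step 1: unify c ~ e  [subst: {-} | 3 pending]
  bind c := e
step 2: unify d ~ List b  [subst: {c:=e} | 2 pending]
  bind d := List b
step 3: unify f ~ List Int  [subst: {c:=e, d:=List b} | 1 pending]
  bind f := List Int
step 4: unify a ~ List (b -> e)  [subst: {c:=e, d:=List b, f:=List Int} | 0 pending]
  bind a := List (b -> e)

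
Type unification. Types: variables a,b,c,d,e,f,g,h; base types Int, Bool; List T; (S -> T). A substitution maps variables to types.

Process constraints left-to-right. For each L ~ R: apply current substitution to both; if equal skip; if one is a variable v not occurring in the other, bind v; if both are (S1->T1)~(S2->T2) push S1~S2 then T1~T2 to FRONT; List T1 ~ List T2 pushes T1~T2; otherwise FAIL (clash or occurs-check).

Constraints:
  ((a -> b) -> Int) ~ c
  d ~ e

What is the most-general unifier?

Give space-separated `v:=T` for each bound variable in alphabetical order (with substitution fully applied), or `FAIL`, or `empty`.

Answer: c:=((a -> b) -> Int) d:=e

Derivation:
step 1: unify ((a -> b) -> Int) ~ c  [subst: {-} | 1 pending]
  bind c := ((a -> b) -> Int)
step 2: unify d ~ e  [subst: {c:=((a -> b) -> Int)} | 0 pending]
  bind d := e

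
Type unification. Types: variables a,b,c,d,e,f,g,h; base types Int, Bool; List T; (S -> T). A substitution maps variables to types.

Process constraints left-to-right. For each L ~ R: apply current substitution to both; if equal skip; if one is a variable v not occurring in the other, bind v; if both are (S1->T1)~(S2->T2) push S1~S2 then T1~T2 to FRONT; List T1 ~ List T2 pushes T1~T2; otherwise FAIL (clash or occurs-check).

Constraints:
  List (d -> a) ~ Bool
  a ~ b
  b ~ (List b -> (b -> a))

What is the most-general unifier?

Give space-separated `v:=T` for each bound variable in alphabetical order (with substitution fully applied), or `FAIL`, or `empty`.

step 1: unify List (d -> a) ~ Bool  [subst: {-} | 2 pending]
  clash: List (d -> a) vs Bool

Answer: FAIL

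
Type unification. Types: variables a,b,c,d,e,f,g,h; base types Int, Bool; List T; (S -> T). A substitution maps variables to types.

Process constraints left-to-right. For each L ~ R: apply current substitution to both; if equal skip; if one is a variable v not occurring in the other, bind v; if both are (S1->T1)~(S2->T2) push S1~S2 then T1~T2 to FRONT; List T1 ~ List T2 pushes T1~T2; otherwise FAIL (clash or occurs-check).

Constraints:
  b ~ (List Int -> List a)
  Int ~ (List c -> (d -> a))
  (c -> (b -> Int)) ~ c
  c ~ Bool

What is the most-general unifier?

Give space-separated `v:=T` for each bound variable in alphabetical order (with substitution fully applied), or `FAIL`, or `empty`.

Answer: FAIL

Derivation:
step 1: unify b ~ (List Int -> List a)  [subst: {-} | 3 pending]
  bind b := (List Int -> List a)
step 2: unify Int ~ (List c -> (d -> a))  [subst: {b:=(List Int -> List a)} | 2 pending]
  clash: Int vs (List c -> (d -> a))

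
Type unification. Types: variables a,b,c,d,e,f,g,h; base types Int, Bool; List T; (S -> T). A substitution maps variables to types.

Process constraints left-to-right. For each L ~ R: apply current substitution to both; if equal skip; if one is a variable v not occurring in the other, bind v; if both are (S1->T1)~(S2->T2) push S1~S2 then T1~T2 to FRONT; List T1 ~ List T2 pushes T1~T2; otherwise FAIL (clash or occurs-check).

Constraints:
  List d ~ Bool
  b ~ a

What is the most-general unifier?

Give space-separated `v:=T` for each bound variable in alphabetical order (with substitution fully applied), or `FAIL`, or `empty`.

step 1: unify List d ~ Bool  [subst: {-} | 1 pending]
  clash: List d vs Bool

Answer: FAIL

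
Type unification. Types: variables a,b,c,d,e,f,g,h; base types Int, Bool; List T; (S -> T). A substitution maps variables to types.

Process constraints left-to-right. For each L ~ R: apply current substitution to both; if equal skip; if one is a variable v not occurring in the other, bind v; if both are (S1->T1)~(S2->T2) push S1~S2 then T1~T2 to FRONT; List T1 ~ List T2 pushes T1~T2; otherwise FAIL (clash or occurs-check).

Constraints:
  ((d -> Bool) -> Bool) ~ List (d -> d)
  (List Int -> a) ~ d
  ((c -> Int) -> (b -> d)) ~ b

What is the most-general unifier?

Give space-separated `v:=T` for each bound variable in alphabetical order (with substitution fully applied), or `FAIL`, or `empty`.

Answer: FAIL

Derivation:
step 1: unify ((d -> Bool) -> Bool) ~ List (d -> d)  [subst: {-} | 2 pending]
  clash: ((d -> Bool) -> Bool) vs List (d -> d)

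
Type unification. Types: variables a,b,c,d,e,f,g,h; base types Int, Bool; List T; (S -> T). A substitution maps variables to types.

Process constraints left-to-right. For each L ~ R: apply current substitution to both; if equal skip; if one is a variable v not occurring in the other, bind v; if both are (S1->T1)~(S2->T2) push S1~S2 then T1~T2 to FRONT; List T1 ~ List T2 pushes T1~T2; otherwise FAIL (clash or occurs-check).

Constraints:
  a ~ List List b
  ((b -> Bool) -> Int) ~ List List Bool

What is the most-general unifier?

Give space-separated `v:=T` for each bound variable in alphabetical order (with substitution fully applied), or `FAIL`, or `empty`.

step 1: unify a ~ List List b  [subst: {-} | 1 pending]
  bind a := List List b
step 2: unify ((b -> Bool) -> Int) ~ List List Bool  [subst: {a:=List List b} | 0 pending]
  clash: ((b -> Bool) -> Int) vs List List Bool

Answer: FAIL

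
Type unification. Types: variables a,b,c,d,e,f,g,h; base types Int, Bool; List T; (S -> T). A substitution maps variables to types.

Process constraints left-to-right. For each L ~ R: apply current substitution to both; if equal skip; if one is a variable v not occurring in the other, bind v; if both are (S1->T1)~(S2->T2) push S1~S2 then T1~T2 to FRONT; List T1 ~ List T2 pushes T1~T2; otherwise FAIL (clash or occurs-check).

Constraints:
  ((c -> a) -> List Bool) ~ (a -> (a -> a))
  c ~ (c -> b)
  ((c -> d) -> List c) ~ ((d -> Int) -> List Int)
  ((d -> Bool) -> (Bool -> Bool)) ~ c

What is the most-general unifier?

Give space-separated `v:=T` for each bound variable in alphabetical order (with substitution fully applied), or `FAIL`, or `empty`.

Answer: FAIL

Derivation:
step 1: unify ((c -> a) -> List Bool) ~ (a -> (a -> a))  [subst: {-} | 3 pending]
  -> decompose arrow: push (c -> a)~a, List Bool~(a -> a)
step 2: unify (c -> a) ~ a  [subst: {-} | 4 pending]
  occurs-check fail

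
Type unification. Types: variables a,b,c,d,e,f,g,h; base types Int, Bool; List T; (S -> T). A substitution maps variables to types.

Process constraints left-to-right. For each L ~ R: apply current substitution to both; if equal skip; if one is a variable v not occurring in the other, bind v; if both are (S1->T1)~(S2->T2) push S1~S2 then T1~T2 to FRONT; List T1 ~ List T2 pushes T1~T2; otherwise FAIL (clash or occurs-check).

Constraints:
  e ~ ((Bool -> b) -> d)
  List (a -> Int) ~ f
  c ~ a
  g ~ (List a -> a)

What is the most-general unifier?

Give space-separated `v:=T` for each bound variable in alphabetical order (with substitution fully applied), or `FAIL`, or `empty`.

step 1: unify e ~ ((Bool -> b) -> d)  [subst: {-} | 3 pending]
  bind e := ((Bool -> b) -> d)
step 2: unify List (a -> Int) ~ f  [subst: {e:=((Bool -> b) -> d)} | 2 pending]
  bind f := List (a -> Int)
step 3: unify c ~ a  [subst: {e:=((Bool -> b) -> d), f:=List (a -> Int)} | 1 pending]
  bind c := a
step 4: unify g ~ (List a -> a)  [subst: {e:=((Bool -> b) -> d), f:=List (a -> Int), c:=a} | 0 pending]
  bind g := (List a -> a)

Answer: c:=a e:=((Bool -> b) -> d) f:=List (a -> Int) g:=(List a -> a)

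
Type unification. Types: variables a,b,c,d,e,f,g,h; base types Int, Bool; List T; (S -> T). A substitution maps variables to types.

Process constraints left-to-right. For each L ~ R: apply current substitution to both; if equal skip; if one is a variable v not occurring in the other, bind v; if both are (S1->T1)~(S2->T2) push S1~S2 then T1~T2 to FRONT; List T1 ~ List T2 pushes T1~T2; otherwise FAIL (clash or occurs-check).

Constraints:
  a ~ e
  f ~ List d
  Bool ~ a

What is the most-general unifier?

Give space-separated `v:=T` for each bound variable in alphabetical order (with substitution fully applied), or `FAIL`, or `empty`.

step 1: unify a ~ e  [subst: {-} | 2 pending]
  bind a := e
step 2: unify f ~ List d  [subst: {a:=e} | 1 pending]
  bind f := List d
step 3: unify Bool ~ e  [subst: {a:=e, f:=List d} | 0 pending]
  bind e := Bool

Answer: a:=Bool e:=Bool f:=List d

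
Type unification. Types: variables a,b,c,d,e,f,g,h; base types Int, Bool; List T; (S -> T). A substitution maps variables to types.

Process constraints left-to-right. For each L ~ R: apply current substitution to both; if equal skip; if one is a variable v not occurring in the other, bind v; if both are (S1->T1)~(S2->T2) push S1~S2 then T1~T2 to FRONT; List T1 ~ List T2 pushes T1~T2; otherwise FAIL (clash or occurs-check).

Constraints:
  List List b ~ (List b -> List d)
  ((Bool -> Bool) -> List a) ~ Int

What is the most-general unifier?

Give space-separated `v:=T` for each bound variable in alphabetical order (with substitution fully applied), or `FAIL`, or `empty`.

step 1: unify List List b ~ (List b -> List d)  [subst: {-} | 1 pending]
  clash: List List b vs (List b -> List d)

Answer: FAIL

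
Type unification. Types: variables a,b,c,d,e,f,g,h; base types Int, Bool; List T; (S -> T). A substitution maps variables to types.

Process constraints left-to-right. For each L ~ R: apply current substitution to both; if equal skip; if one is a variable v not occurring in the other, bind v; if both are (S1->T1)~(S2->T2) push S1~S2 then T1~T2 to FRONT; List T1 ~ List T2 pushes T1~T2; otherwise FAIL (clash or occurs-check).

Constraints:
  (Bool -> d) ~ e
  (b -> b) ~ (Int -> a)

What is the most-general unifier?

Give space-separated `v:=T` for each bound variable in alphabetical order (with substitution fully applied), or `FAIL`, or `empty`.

step 1: unify (Bool -> d) ~ e  [subst: {-} | 1 pending]
  bind e := (Bool -> d)
step 2: unify (b -> b) ~ (Int -> a)  [subst: {e:=(Bool -> d)} | 0 pending]
  -> decompose arrow: push b~Int, b~a
step 3: unify b ~ Int  [subst: {e:=(Bool -> d)} | 1 pending]
  bind b := Int
step 4: unify Int ~ a  [subst: {e:=(Bool -> d), b:=Int} | 0 pending]
  bind a := Int

Answer: a:=Int b:=Int e:=(Bool -> d)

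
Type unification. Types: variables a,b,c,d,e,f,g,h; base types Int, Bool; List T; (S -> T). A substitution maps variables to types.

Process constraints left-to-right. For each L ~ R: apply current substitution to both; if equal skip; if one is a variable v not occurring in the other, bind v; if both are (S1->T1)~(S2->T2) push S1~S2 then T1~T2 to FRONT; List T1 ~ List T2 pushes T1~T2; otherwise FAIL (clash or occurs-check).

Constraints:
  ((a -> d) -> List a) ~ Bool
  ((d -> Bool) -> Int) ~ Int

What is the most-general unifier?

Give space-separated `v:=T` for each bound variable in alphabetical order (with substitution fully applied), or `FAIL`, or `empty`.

step 1: unify ((a -> d) -> List a) ~ Bool  [subst: {-} | 1 pending]
  clash: ((a -> d) -> List a) vs Bool

Answer: FAIL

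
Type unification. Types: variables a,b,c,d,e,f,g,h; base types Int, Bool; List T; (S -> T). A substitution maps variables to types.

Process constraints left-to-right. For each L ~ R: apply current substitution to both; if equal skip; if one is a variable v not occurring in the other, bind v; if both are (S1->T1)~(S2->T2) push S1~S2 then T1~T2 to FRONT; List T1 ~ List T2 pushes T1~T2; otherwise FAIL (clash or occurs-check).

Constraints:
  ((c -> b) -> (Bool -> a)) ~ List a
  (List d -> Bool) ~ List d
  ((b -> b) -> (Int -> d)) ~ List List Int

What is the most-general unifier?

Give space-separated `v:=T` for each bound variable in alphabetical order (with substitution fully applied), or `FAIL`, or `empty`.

Answer: FAIL

Derivation:
step 1: unify ((c -> b) -> (Bool -> a)) ~ List a  [subst: {-} | 2 pending]
  clash: ((c -> b) -> (Bool -> a)) vs List a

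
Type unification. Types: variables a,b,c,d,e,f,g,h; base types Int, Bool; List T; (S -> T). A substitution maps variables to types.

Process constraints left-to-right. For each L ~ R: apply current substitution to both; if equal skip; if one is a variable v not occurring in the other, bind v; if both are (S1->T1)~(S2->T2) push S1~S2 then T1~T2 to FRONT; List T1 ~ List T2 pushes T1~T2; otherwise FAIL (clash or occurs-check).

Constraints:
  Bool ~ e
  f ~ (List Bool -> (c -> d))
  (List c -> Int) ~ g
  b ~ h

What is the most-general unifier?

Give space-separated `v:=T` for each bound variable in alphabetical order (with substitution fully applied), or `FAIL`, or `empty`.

Answer: b:=h e:=Bool f:=(List Bool -> (c -> d)) g:=(List c -> Int)

Derivation:
step 1: unify Bool ~ e  [subst: {-} | 3 pending]
  bind e := Bool
step 2: unify f ~ (List Bool -> (c -> d))  [subst: {e:=Bool} | 2 pending]
  bind f := (List Bool -> (c -> d))
step 3: unify (List c -> Int) ~ g  [subst: {e:=Bool, f:=(List Bool -> (c -> d))} | 1 pending]
  bind g := (List c -> Int)
step 4: unify b ~ h  [subst: {e:=Bool, f:=(List Bool -> (c -> d)), g:=(List c -> Int)} | 0 pending]
  bind b := h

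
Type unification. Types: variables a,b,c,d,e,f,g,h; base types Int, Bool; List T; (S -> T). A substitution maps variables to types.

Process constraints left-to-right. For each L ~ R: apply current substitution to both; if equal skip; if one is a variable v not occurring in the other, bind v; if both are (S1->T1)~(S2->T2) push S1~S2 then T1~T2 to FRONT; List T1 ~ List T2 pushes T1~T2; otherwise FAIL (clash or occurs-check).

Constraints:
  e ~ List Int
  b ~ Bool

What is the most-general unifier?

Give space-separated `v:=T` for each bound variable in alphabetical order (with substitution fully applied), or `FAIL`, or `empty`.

Answer: b:=Bool e:=List Int

Derivation:
step 1: unify e ~ List Int  [subst: {-} | 1 pending]
  bind e := List Int
step 2: unify b ~ Bool  [subst: {e:=List Int} | 0 pending]
  bind b := Bool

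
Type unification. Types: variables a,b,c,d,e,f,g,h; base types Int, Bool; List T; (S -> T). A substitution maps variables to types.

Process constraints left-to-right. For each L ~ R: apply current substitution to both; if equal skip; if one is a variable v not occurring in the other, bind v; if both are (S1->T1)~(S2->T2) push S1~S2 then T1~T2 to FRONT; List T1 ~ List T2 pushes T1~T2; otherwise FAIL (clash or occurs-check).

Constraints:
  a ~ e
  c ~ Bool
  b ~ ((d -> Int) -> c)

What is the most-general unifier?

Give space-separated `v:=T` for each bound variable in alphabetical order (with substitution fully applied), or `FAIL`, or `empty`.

Answer: a:=e b:=((d -> Int) -> Bool) c:=Bool

Derivation:
step 1: unify a ~ e  [subst: {-} | 2 pending]
  bind a := e
step 2: unify c ~ Bool  [subst: {a:=e} | 1 pending]
  bind c := Bool
step 3: unify b ~ ((d -> Int) -> Bool)  [subst: {a:=e, c:=Bool} | 0 pending]
  bind b := ((d -> Int) -> Bool)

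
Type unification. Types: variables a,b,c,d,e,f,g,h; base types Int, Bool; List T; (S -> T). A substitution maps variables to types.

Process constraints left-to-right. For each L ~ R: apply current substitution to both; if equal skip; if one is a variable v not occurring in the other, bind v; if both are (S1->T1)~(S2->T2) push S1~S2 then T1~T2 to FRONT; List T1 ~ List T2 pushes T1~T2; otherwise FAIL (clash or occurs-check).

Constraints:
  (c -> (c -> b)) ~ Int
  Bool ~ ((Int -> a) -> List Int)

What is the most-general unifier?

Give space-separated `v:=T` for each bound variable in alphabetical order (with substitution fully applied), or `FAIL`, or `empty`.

Answer: FAIL

Derivation:
step 1: unify (c -> (c -> b)) ~ Int  [subst: {-} | 1 pending]
  clash: (c -> (c -> b)) vs Int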